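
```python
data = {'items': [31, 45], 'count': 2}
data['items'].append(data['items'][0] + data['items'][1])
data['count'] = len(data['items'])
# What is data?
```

After line 1: data = {'items': [31, 45], 'count': 2}
After line 2 (append 31 + 45 = 76): data = {'items': [31, 45, 76], 'count': 2}
After line 3 (count = len(items) = 3): data = {'items': [31, 45, 76], 'count': 3}

{'items': [31, 45, 76], 'count': 3}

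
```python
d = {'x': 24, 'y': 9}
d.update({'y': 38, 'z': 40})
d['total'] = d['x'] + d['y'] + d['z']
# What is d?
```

After line 1: d = {'x': 24, 'y': 9}
After line 2 (y overwritten, z added): d = {'x': 24, 'y': 38, 'z': 40}
After line 3 (total = 24 + 38 + 40 = 102): d = {'x': 24, 'y': 38, 'z': 40, 'total': 102}

{'x': 24, 'y': 38, 'z': 40, 'total': 102}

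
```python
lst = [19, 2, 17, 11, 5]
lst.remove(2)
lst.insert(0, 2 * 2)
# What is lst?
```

After line 1: lst = [19, 2, 17, 11, 5]
After line 2 (remove first 2): lst = [19, 17, 11, 5]
After line 3 (insert 4 at index 0): lst = [4, 19, 17, 11, 5]

[4, 19, 17, 11, 5]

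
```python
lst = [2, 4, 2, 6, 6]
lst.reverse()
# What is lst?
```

[6, 6, 2, 4, 2]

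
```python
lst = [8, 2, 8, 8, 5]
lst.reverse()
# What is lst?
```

[5, 8, 8, 2, 8]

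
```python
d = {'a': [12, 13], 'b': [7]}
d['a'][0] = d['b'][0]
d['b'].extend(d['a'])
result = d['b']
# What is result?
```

After line 1: d = {'a': [12, 13], 'b': [7]}
After line 2 (a[0] = b[0] = 7): d = {'a': [7, 13], 'b': [7]}
After line 3 (b.extend(a) appends [7, 13]): d = {'a': [7, 13], 'b': [7, 7, 13]}
After line 4: result = d['b'] = [7, 7, 13]

[7, 7, 13]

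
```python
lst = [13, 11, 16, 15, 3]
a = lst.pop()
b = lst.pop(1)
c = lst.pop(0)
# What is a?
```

After line 1: lst = [13, 11, 16, 15, 3]
After line 2 (pop() -> a = 3): lst = [13, 11, 16, 15]
After line 3 (pop(1) -> b = 11): lst = [13, 16, 15]
After line 4 (pop(0) -> c = 13): lst = [16, 15]

3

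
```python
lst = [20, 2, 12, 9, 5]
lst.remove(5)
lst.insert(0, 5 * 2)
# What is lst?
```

After line 1: lst = [20, 2, 12, 9, 5]
After line 2 (remove first 5): lst = [20, 2, 12, 9]
After line 3 (insert 10 at index 0): lst = [10, 20, 2, 12, 9]

[10, 20, 2, 12, 9]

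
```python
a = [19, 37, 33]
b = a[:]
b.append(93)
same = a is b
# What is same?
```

After line 1: a = [19, 37, 33]
After line 2 (b = a[:] is a shallow copy, new object): a = [19, 37, 33], b = [19, 37, 33]
After line 3 (append only mutates b): a = [19, 37, 33], b = [19, 37, 33, 93]
After line 4 (same = a is b; different objects -> False): same = False

False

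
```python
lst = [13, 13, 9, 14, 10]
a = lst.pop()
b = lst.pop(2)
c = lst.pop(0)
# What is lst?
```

After line 1: lst = [13, 13, 9, 14, 10]
After line 2 (pop() -> a = 10): lst = [13, 13, 9, 14]
After line 3 (pop(2) -> b = 9): lst = [13, 13, 14]
After line 4 (pop(0) -> c = 13): lst = [13, 14]

[13, 14]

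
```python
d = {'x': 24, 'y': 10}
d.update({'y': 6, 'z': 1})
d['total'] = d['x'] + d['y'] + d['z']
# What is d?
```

After line 1: d = {'x': 24, 'y': 10}
After line 2 (y overwritten, z added): d = {'x': 24, 'y': 6, 'z': 1}
After line 3 (total = 24 + 6 + 1 = 31): d = {'x': 24, 'y': 6, 'z': 1, 'total': 31}

{'x': 24, 'y': 6, 'z': 1, 'total': 31}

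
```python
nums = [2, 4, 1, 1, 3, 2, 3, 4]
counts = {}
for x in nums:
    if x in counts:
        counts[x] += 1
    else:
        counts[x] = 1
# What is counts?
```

Initial: counts = {}, nums = [2, 4, 1, 1, 3, 2, 3, 4]
See 2: counts = {2: 1}
See 4: counts = {2: 1, 4: 1}
See 1: counts = {2: 1, 4: 1, 1: 1}
See 1: counts = {2: 1, 4: 1, 1: 2}
See 3: counts = {2: 1, 4: 1, 1: 2, 3: 1}
See 2: counts = {2: 2, 4: 1, 1: 2, 3: 1}
See 3: counts = {2: 2, 4: 1, 1: 2, 3: 2}
See 4: counts = {2: 2, 4: 2, 1: 2, 3: 2}

{2: 2, 4: 2, 1: 2, 3: 2}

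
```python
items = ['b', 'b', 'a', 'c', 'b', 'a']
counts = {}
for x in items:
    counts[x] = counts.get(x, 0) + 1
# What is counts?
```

Initial: counts = {}, items = ['b', 'b', 'a', 'c', 'b', 'a']
See 'b': counts = {'b': 1}
See 'b': counts = {'b': 2}
See 'a': counts = {'b': 2, 'a': 1}
See 'c': counts = {'b': 2, 'a': 1, 'c': 1}
See 'b': counts = {'b': 3, 'a': 1, 'c': 1}
See 'a': counts = {'b': 3, 'a': 2, 'c': 1}

{'b': 3, 'a': 2, 'c': 1}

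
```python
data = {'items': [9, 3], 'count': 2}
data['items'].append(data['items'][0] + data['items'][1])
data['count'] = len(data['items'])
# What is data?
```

After line 1: data = {'items': [9, 3], 'count': 2}
After line 2 (append 9 + 3 = 12): data = {'items': [9, 3, 12], 'count': 2}
After line 3 (count = len(items) = 3): data = {'items': [9, 3, 12], 'count': 3}

{'items': [9, 3, 12], 'count': 3}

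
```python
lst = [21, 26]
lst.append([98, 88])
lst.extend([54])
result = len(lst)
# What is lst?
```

After line 1: lst = [21, 26]
After line 2 (append adds [98, 88] as single element): lst = [21, 26, [98, 88]]
After line 3 (extend unpacks [54], adds 54): lst = [21, 26, [98, 88], 54]
After line 4: result = len(lst) = 4

[21, 26, [98, 88], 54]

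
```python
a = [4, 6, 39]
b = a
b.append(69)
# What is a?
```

After line 1: a = [4, 6, 39]
After line 2 (b = a is an alias, same object): a = [4, 6, 39], b = [4, 6, 39]
After line 3 (b.append mutates the shared list): a = [4, 6, 39, 69], b = [4, 6, 39, 69]

[4, 6, 39, 69]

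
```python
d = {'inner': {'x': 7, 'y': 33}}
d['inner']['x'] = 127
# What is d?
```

After line 1: d = {'inner': {'x': 7, 'y': 33}}
After line 2 (inner x overwritten): d = {'inner': {'x': 127, 'y': 33}}

{'inner': {'x': 127, 'y': 33}}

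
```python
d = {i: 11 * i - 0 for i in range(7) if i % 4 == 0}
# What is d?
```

{0: 0, 4: 44}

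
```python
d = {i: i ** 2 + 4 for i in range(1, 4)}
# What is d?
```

{1: 5, 2: 8, 3: 13}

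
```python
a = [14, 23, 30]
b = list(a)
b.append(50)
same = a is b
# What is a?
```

After line 1: a = [14, 23, 30]
After line 2 (b = list(a) is a shallow copy, new object): a = [14, 23, 30], b = [14, 23, 30]
After line 3 (append only mutates b): a = [14, 23, 30], b = [14, 23, 30, 50]
After line 4 (same = a is b; different objects -> False): same = False

[14, 23, 30]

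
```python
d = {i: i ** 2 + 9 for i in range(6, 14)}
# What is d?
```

{6: 45, 7: 58, 8: 73, 9: 90, 10: 109, 11: 130, 12: 153, 13: 178}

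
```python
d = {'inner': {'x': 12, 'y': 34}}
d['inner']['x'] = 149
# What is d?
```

After line 1: d = {'inner': {'x': 12, 'y': 34}}
After line 2 (inner x overwritten): d = {'inner': {'x': 149, 'y': 34}}

{'inner': {'x': 149, 'y': 34}}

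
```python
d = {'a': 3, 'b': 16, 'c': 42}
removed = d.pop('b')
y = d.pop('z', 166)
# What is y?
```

After line 1: d = {'a': 3, 'b': 16, 'c': 42}
After line 2 (pop 'b' returns 16): d = {'a': 3, 'c': 42}, removed = 16
After line 3 (pop 'z' missing, returns default 166): d = {'a': 3, 'c': 42}, y = 166

166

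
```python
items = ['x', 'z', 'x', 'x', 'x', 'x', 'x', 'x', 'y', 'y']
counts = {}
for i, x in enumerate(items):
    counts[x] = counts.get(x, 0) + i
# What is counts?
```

Initial: counts = {}, items = ['x', 'z', 'x', 'x', 'x', 'x', 'x', 'x', 'y', 'y']
i=0, x='x': counts = {'x': 0}
i=1, x='z': counts = {'x': 0, 'z': 1}
i=2, x='x': counts = {'x': 2, 'z': 1}
i=3, x='x': counts = {'x': 5, 'z': 1}
i=4, x='x': counts = {'x': 9, 'z': 1}
i=5, x='x': counts = {'x': 14, 'z': 1}
i=6, x='x': counts = {'x': 20, 'z': 1}
i=7, x='x': counts = {'x': 27, 'z': 1}
i=8, x='y': counts = {'x': 27, 'z': 1, 'y': 8}
i=9, x='y': counts = {'x': 27, 'z': 1, 'y': 17}

{'x': 27, 'z': 1, 'y': 17}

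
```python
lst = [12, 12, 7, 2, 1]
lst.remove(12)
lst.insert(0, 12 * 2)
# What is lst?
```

After line 1: lst = [12, 12, 7, 2, 1]
After line 2 (remove first 12): lst = [12, 7, 2, 1]
After line 3 (insert 24 at index 0): lst = [24, 12, 7, 2, 1]

[24, 12, 7, 2, 1]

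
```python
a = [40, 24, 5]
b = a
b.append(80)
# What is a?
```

After line 1: a = [40, 24, 5]
After line 2 (b = a is an alias, same object): a = [40, 24, 5], b = [40, 24, 5]
After line 3 (b.append mutates the shared list): a = [40, 24, 5, 80], b = [40, 24, 5, 80]

[40, 24, 5, 80]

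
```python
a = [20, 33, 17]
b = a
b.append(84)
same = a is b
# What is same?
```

After line 1: a = [20, 33, 17]
After line 2 (b = a is an alias, same object): a = [20, 33, 17], b = [20, 33, 17]
After line 3 (b.append mutates the shared list): a = [20, 33, 17, 84], b = [20, 33, 17, 84]
After line 4 (same = a is b; same object -> True): same = True

True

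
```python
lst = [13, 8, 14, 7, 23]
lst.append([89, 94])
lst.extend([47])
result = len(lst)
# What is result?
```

After line 1: lst = [13, 8, 14, 7, 23]
After line 2 (append adds [89, 94] as single element): lst = [13, 8, 14, 7, 23, [89, 94]]
After line 3 (extend unpacks [47], adds 47): lst = [13, 8, 14, 7, 23, [89, 94], 47]
After line 4: result = len(lst) = 7

7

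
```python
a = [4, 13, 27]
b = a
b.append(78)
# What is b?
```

After line 1: a = [4, 13, 27]
After line 2 (b = a is an alias, same object): a = [4, 13, 27], b = [4, 13, 27]
After line 3 (b.append mutates the shared list): a = [4, 13, 27, 78], b = [4, 13, 27, 78]

[4, 13, 27, 78]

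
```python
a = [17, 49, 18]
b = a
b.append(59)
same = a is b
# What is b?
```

After line 1: a = [17, 49, 18]
After line 2 (b = a is an alias, same object): a = [17, 49, 18], b = [17, 49, 18]
After line 3 (b.append mutates the shared list): a = [17, 49, 18, 59], b = [17, 49, 18, 59]
After line 4 (same = a is b; same object -> True): same = True

[17, 49, 18, 59]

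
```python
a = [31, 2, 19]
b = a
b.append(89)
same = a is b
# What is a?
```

After line 1: a = [31, 2, 19]
After line 2 (b = a is an alias, same object): a = [31, 2, 19], b = [31, 2, 19]
After line 3 (b.append mutates the shared list): a = [31, 2, 19, 89], b = [31, 2, 19, 89]
After line 4 (same = a is b; same object -> True): same = True

[31, 2, 19, 89]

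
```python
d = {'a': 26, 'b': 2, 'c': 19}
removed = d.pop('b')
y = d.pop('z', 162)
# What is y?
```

After line 1: d = {'a': 26, 'b': 2, 'c': 19}
After line 2 (pop 'b' returns 2): d = {'a': 26, 'c': 19}, removed = 2
After line 3 (pop 'z' missing, returns default 162): d = {'a': 26, 'c': 19}, y = 162

162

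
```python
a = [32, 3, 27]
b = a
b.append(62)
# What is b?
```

After line 1: a = [32, 3, 27]
After line 2 (b = a is an alias, same object): a = [32, 3, 27], b = [32, 3, 27]
After line 3 (b.append mutates the shared list): a = [32, 3, 27, 62], b = [32, 3, 27, 62]

[32, 3, 27, 62]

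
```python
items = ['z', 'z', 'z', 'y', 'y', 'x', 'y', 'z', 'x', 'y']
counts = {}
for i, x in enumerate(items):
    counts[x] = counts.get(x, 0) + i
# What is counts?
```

Initial: counts = {}, items = ['z', 'z', 'z', 'y', 'y', 'x', 'y', 'z', 'x', 'y']
i=0, x='z': counts = {'z': 0}
i=1, x='z': counts = {'z': 1}
i=2, x='z': counts = {'z': 3}
i=3, x='y': counts = {'z': 3, 'y': 3}
i=4, x='y': counts = {'z': 3, 'y': 7}
i=5, x='x': counts = {'z': 3, 'y': 7, 'x': 5}
i=6, x='y': counts = {'z': 3, 'y': 13, 'x': 5}
i=7, x='z': counts = {'z': 10, 'y': 13, 'x': 5}
i=8, x='x': counts = {'z': 10, 'y': 13, 'x': 13}
i=9, x='y': counts = {'z': 10, 'y': 22, 'x': 13}

{'z': 10, 'y': 22, 'x': 13}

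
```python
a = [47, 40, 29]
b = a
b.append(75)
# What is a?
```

After line 1: a = [47, 40, 29]
After line 2 (b = a is an alias, same object): a = [47, 40, 29], b = [47, 40, 29]
After line 3 (b.append mutates the shared list): a = [47, 40, 29, 75], b = [47, 40, 29, 75]

[47, 40, 29, 75]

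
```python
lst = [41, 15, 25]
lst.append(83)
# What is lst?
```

[41, 15, 25, 83]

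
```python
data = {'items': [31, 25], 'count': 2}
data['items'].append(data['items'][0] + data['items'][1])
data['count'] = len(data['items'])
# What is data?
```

After line 1: data = {'items': [31, 25], 'count': 2}
After line 2 (append 31 + 25 = 56): data = {'items': [31, 25, 56], 'count': 2}
After line 3 (count = len(items) = 3): data = {'items': [31, 25, 56], 'count': 3}

{'items': [31, 25, 56], 'count': 3}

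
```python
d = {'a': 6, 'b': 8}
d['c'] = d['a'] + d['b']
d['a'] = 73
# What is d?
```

After line 1: d = {'a': 6, 'b': 8}
After line 2 (d['c'] = 6 + 8): d = {'a': 6, 'b': 8, 'c': 14}
After line 3: d = {'a': 73, 'b': 8, 'c': 14}

{'a': 73, 'b': 8, 'c': 14}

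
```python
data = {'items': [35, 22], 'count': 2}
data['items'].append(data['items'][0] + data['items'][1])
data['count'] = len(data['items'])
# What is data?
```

After line 1: data = {'items': [35, 22], 'count': 2}
After line 2 (append 35 + 22 = 57): data = {'items': [35, 22, 57], 'count': 2}
After line 3 (count = len(items) = 3): data = {'items': [35, 22, 57], 'count': 3}

{'items': [35, 22, 57], 'count': 3}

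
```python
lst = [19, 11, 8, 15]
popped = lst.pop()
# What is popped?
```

15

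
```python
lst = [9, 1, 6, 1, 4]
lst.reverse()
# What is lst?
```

[4, 1, 6, 1, 9]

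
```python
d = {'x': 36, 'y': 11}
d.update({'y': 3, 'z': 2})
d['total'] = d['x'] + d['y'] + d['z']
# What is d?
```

After line 1: d = {'x': 36, 'y': 11}
After line 2 (y overwritten, z added): d = {'x': 36, 'y': 3, 'z': 2}
After line 3 (total = 36 + 3 + 2 = 41): d = {'x': 36, 'y': 3, 'z': 2, 'total': 41}

{'x': 36, 'y': 3, 'z': 2, 'total': 41}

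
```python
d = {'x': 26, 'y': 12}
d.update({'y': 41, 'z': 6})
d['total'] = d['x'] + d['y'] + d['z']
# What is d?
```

After line 1: d = {'x': 26, 'y': 12}
After line 2 (y overwritten, z added): d = {'x': 26, 'y': 41, 'z': 6}
After line 3 (total = 26 + 41 + 6 = 73): d = {'x': 26, 'y': 41, 'z': 6, 'total': 73}

{'x': 26, 'y': 41, 'z': 6, 'total': 73}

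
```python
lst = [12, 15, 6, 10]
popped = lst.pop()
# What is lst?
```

[12, 15, 6]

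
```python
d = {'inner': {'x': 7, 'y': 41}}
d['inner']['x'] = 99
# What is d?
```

After line 1: d = {'inner': {'x': 7, 'y': 41}}
After line 2 (inner x overwritten): d = {'inner': {'x': 99, 'y': 41}}

{'inner': {'x': 99, 'y': 41}}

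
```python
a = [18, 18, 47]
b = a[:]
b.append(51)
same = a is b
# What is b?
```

After line 1: a = [18, 18, 47]
After line 2 (b = a[:] is a shallow copy, new object): a = [18, 18, 47], b = [18, 18, 47]
After line 3 (append only mutates b): a = [18, 18, 47], b = [18, 18, 47, 51]
After line 4 (same = a is b; different objects -> False): same = False

[18, 18, 47, 51]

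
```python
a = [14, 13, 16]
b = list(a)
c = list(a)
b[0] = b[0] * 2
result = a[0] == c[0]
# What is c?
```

After line 1: a = [14, 13, 16]
After line 2 (b = list(a), copy): a = [14, 13, 16], b = [14, 13, 16]
After line 3 (c = list(a) is a copy, new object): c = [14, 13, 16]
After line 4 (b[0] = 14 * 2 = 28; only b mutates (copy)): a = [14, 13, 16], b = [28, 13, 16], c = [14, 13, 16]
After line 5 (a[0] = 14, c[0] = 14; result = True)

[14, 13, 16]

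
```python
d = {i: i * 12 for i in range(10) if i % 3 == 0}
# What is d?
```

{0: 0, 3: 36, 6: 72, 9: 108}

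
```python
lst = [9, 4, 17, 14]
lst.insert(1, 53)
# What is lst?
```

[9, 53, 4, 17, 14]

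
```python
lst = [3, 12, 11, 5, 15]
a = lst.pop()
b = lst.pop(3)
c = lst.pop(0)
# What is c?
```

After line 1: lst = [3, 12, 11, 5, 15]
After line 2 (pop() -> a = 15): lst = [3, 12, 11, 5]
After line 3 (pop(3) -> b = 5): lst = [3, 12, 11]
After line 4 (pop(0) -> c = 3): lst = [12, 11]

3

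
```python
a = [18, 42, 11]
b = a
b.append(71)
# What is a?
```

After line 1: a = [18, 42, 11]
After line 2 (b = a is an alias, same object): a = [18, 42, 11], b = [18, 42, 11]
After line 3 (b.append mutates the shared list): a = [18, 42, 11, 71], b = [18, 42, 11, 71]

[18, 42, 11, 71]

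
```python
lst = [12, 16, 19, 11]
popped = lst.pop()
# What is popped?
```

11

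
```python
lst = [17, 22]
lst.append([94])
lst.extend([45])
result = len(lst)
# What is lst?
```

After line 1: lst = [17, 22]
After line 2 (append adds [94] as single element): lst = [17, 22, [94]]
After line 3 (extend unpacks [45], adds 45): lst = [17, 22, [94], 45]
After line 4: result = len(lst) = 4

[17, 22, [94], 45]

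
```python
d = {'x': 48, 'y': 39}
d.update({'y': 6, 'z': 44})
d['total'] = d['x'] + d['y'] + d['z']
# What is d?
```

After line 1: d = {'x': 48, 'y': 39}
After line 2 (y overwritten, z added): d = {'x': 48, 'y': 6, 'z': 44}
After line 3 (total = 48 + 6 + 44 = 98): d = {'x': 48, 'y': 6, 'z': 44, 'total': 98}

{'x': 48, 'y': 6, 'z': 44, 'total': 98}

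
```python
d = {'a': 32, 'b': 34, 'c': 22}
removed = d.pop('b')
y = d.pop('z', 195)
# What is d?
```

After line 1: d = {'a': 32, 'b': 34, 'c': 22}
After line 2 (pop 'b' returns 34): d = {'a': 32, 'c': 22}, removed = 34
After line 3 (pop 'z' missing, returns default 195): d = {'a': 32, 'c': 22}, y = 195

{'a': 32, 'c': 22}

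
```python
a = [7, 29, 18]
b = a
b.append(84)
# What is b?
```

After line 1: a = [7, 29, 18]
After line 2 (b = a is an alias, same object): a = [7, 29, 18], b = [7, 29, 18]
After line 3 (b.append mutates the shared list): a = [7, 29, 18, 84], b = [7, 29, 18, 84]

[7, 29, 18, 84]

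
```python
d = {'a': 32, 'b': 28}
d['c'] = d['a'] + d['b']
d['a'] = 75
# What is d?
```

After line 1: d = {'a': 32, 'b': 28}
After line 2 (d['c'] = 32 + 28): d = {'a': 32, 'b': 28, 'c': 60}
After line 3: d = {'a': 75, 'b': 28, 'c': 60}

{'a': 75, 'b': 28, 'c': 60}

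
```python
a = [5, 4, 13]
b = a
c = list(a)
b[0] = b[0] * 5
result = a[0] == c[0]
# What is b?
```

After line 1: a = [5, 4, 13]
After line 2 (b = a, alias): a = [5, 4, 13], b = [5, 4, 13]
After line 3 (c = list(a) is a copy, new object): c = [5, 4, 13]
After line 4 (b[0] = 5 * 5 = 25; mutates shared a/b): a = b = [25, 4, 13], c = [5, 4, 13]
After line 5 (a[0] = 25, c[0] = 5; result = False)

[25, 4, 13]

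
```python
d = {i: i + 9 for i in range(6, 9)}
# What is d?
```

{6: 15, 7: 16, 8: 17}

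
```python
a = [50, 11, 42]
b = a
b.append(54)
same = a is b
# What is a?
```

After line 1: a = [50, 11, 42]
After line 2 (b = a is an alias, same object): a = [50, 11, 42], b = [50, 11, 42]
After line 3 (b.append mutates the shared list): a = [50, 11, 42, 54], b = [50, 11, 42, 54]
After line 4 (same = a is b; same object -> True): same = True

[50, 11, 42, 54]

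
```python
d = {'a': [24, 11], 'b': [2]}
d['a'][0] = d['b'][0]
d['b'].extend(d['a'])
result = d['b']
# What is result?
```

After line 1: d = {'a': [24, 11], 'b': [2]}
After line 2 (a[0] = b[0] = 2): d = {'a': [2, 11], 'b': [2]}
After line 3 (b.extend(a) appends [2, 11]): d = {'a': [2, 11], 'b': [2, 2, 11]}
After line 4: result = d['b'] = [2, 2, 11]

[2, 2, 11]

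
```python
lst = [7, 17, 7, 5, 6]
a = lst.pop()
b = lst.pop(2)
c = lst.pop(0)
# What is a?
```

After line 1: lst = [7, 17, 7, 5, 6]
After line 2 (pop() -> a = 6): lst = [7, 17, 7, 5]
After line 3 (pop(2) -> b = 7): lst = [7, 17, 5]
After line 4 (pop(0) -> c = 7): lst = [17, 5]

6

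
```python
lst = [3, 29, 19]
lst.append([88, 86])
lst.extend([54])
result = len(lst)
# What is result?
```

After line 1: lst = [3, 29, 19]
After line 2 (append adds [88, 86] as single element): lst = [3, 29, 19, [88, 86]]
After line 3 (extend unpacks [54], adds 54): lst = [3, 29, 19, [88, 86], 54]
After line 4: result = len(lst) = 5

5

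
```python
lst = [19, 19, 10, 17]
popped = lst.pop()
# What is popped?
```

17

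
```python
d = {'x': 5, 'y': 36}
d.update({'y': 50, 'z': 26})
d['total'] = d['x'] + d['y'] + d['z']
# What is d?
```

After line 1: d = {'x': 5, 'y': 36}
After line 2 (y overwritten, z added): d = {'x': 5, 'y': 50, 'z': 26}
After line 3 (total = 5 + 50 + 26 = 81): d = {'x': 5, 'y': 50, 'z': 26, 'total': 81}

{'x': 5, 'y': 50, 'z': 26, 'total': 81}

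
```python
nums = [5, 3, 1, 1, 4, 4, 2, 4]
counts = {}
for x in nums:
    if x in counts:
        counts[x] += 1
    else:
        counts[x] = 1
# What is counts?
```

Initial: counts = {}, nums = [5, 3, 1, 1, 4, 4, 2, 4]
See 5: counts = {5: 1}
See 3: counts = {5: 1, 3: 1}
See 1: counts = {5: 1, 3: 1, 1: 1}
See 1: counts = {5: 1, 3: 1, 1: 2}
See 4: counts = {5: 1, 3: 1, 1: 2, 4: 1}
See 4: counts = {5: 1, 3: 1, 1: 2, 4: 2}
See 2: counts = {5: 1, 3: 1, 1: 2, 4: 2, 2: 1}
See 4: counts = {5: 1, 3: 1, 1: 2, 4: 3, 2: 1}

{5: 1, 3: 1, 1: 2, 4: 3, 2: 1}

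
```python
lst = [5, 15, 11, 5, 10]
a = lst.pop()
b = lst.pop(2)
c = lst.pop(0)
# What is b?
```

After line 1: lst = [5, 15, 11, 5, 10]
After line 2 (pop() -> a = 10): lst = [5, 15, 11, 5]
After line 3 (pop(2) -> b = 11): lst = [5, 15, 5]
After line 4 (pop(0) -> c = 5): lst = [15, 5]

11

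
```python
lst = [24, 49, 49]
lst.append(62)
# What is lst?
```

[24, 49, 49, 62]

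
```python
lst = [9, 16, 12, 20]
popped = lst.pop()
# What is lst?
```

[9, 16, 12]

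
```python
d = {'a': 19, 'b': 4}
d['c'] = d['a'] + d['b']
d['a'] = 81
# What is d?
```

After line 1: d = {'a': 19, 'b': 4}
After line 2 (d['c'] = 19 + 4): d = {'a': 19, 'b': 4, 'c': 23}
After line 3: d = {'a': 81, 'b': 4, 'c': 23}

{'a': 81, 'b': 4, 'c': 23}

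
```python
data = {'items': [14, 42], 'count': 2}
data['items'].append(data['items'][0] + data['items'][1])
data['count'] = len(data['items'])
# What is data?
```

After line 1: data = {'items': [14, 42], 'count': 2}
After line 2 (append 14 + 42 = 56): data = {'items': [14, 42, 56], 'count': 2}
After line 3 (count = len(items) = 3): data = {'items': [14, 42, 56], 'count': 3}

{'items': [14, 42, 56], 'count': 3}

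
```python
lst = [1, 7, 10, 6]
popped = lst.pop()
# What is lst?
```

[1, 7, 10]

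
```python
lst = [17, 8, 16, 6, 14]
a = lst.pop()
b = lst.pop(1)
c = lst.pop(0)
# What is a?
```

After line 1: lst = [17, 8, 16, 6, 14]
After line 2 (pop() -> a = 14): lst = [17, 8, 16, 6]
After line 3 (pop(1) -> b = 8): lst = [17, 16, 6]
After line 4 (pop(0) -> c = 17): lst = [16, 6]

14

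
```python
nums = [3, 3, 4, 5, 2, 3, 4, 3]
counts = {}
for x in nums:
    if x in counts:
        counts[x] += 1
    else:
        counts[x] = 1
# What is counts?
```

Initial: counts = {}, nums = [3, 3, 4, 5, 2, 3, 4, 3]
See 3: counts = {3: 1}
See 3: counts = {3: 2}
See 4: counts = {3: 2, 4: 1}
See 5: counts = {3: 2, 4: 1, 5: 1}
See 2: counts = {3: 2, 4: 1, 5: 1, 2: 1}
See 3: counts = {3: 3, 4: 1, 5: 1, 2: 1}
See 4: counts = {3: 3, 4: 2, 5: 1, 2: 1}
See 3: counts = {3: 4, 4: 2, 5: 1, 2: 1}

{3: 4, 4: 2, 5: 1, 2: 1}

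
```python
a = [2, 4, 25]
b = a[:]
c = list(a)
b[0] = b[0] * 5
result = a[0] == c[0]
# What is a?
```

After line 1: a = [2, 4, 25]
After line 2 (b = a[:], copy): a = [2, 4, 25], b = [2, 4, 25]
After line 3 (c = list(a) is a copy, new object): c = [2, 4, 25]
After line 4 (b[0] = 2 * 5 = 10; only b mutates (copy)): a = [2, 4, 25], b = [10, 4, 25], c = [2, 4, 25]
After line 5 (a[0] = 2, c[0] = 2; result = True)

[2, 4, 25]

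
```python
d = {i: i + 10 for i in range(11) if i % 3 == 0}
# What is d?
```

{0: 10, 3: 13, 6: 16, 9: 19}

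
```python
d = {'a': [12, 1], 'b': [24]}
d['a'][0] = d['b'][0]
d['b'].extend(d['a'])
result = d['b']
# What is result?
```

After line 1: d = {'a': [12, 1], 'b': [24]}
After line 2 (a[0] = b[0] = 24): d = {'a': [24, 1], 'b': [24]}
After line 3 (b.extend(a) appends [24, 1]): d = {'a': [24, 1], 'b': [24, 24, 1]}
After line 4: result = d['b'] = [24, 24, 1]

[24, 24, 1]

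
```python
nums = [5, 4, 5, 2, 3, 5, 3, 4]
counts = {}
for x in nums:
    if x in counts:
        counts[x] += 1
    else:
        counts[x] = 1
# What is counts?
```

Initial: counts = {}, nums = [5, 4, 5, 2, 3, 5, 3, 4]
See 5: counts = {5: 1}
See 4: counts = {5: 1, 4: 1}
See 5: counts = {5: 2, 4: 1}
See 2: counts = {5: 2, 4: 1, 2: 1}
See 3: counts = {5: 2, 4: 1, 2: 1, 3: 1}
See 5: counts = {5: 3, 4: 1, 2: 1, 3: 1}
See 3: counts = {5: 3, 4: 1, 2: 1, 3: 2}
See 4: counts = {5: 3, 4: 2, 2: 1, 3: 2}

{5: 3, 4: 2, 2: 1, 3: 2}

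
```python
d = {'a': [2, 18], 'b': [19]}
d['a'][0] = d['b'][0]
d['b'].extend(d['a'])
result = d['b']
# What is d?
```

After line 1: d = {'a': [2, 18], 'b': [19]}
After line 2 (a[0] = b[0] = 19): d = {'a': [19, 18], 'b': [19]}
After line 3 (b.extend(a) appends [19, 18]): d = {'a': [19, 18], 'b': [19, 19, 18]}
After line 4: result = d['b'] = [19, 19, 18]

{'a': [19, 18], 'b': [19, 19, 18]}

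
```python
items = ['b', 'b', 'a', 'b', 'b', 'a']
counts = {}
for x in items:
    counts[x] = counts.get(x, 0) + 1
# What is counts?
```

Initial: counts = {}, items = ['b', 'b', 'a', 'b', 'b', 'a']
See 'b': counts = {'b': 1}
See 'b': counts = {'b': 2}
See 'a': counts = {'b': 2, 'a': 1}
See 'b': counts = {'b': 3, 'a': 1}
See 'b': counts = {'b': 4, 'a': 1}
See 'a': counts = {'b': 4, 'a': 2}

{'b': 4, 'a': 2}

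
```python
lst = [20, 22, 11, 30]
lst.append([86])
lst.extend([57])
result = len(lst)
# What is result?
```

After line 1: lst = [20, 22, 11, 30]
After line 2 (append adds [86] as single element): lst = [20, 22, 11, 30, [86]]
After line 3 (extend unpacks [57], adds 57): lst = [20, 22, 11, 30, [86], 57]
After line 4: result = len(lst) = 6

6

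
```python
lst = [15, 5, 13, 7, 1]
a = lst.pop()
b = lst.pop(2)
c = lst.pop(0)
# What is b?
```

After line 1: lst = [15, 5, 13, 7, 1]
After line 2 (pop() -> a = 1): lst = [15, 5, 13, 7]
After line 3 (pop(2) -> b = 13): lst = [15, 5, 7]
After line 4 (pop(0) -> c = 15): lst = [5, 7]

13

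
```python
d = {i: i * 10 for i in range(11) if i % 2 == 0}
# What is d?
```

{0: 0, 2: 20, 4: 40, 6: 60, 8: 80, 10: 100}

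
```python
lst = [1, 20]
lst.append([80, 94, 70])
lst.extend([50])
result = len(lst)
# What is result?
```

After line 1: lst = [1, 20]
After line 2 (append adds [80, 94, 70] as single element): lst = [1, 20, [80, 94, 70]]
After line 3 (extend unpacks [50], adds 50): lst = [1, 20, [80, 94, 70], 50]
After line 4: result = len(lst) = 4

4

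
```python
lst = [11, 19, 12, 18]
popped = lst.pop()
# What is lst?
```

[11, 19, 12]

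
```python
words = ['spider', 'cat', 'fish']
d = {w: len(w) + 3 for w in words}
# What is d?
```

{'spider': 9, 'cat': 6, 'fish': 7}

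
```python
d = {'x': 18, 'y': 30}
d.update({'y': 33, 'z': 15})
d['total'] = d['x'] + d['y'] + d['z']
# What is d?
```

After line 1: d = {'x': 18, 'y': 30}
After line 2 (y overwritten, z added): d = {'x': 18, 'y': 33, 'z': 15}
After line 3 (total = 18 + 33 + 15 = 66): d = {'x': 18, 'y': 33, 'z': 15, 'total': 66}

{'x': 18, 'y': 33, 'z': 15, 'total': 66}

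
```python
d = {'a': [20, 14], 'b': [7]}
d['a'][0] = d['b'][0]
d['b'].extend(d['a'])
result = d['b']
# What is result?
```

After line 1: d = {'a': [20, 14], 'b': [7]}
After line 2 (a[0] = b[0] = 7): d = {'a': [7, 14], 'b': [7]}
After line 3 (b.extend(a) appends [7, 14]): d = {'a': [7, 14], 'b': [7, 7, 14]}
After line 4: result = d['b'] = [7, 7, 14]

[7, 7, 14]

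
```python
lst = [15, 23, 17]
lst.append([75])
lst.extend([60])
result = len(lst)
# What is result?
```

After line 1: lst = [15, 23, 17]
After line 2 (append adds [75] as single element): lst = [15, 23, 17, [75]]
After line 3 (extend unpacks [60], adds 60): lst = [15, 23, 17, [75], 60]
After line 4: result = len(lst) = 5

5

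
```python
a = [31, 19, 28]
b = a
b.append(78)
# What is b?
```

After line 1: a = [31, 19, 28]
After line 2 (b = a is an alias, same object): a = [31, 19, 28], b = [31, 19, 28]
After line 3 (b.append mutates the shared list): a = [31, 19, 28, 78], b = [31, 19, 28, 78]

[31, 19, 28, 78]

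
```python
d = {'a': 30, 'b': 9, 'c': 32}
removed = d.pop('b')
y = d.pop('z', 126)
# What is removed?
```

After line 1: d = {'a': 30, 'b': 9, 'c': 32}
After line 2 (pop 'b' returns 9): d = {'a': 30, 'c': 32}, removed = 9
After line 3 (pop 'z' missing, returns default 126): d = {'a': 30, 'c': 32}, y = 126

9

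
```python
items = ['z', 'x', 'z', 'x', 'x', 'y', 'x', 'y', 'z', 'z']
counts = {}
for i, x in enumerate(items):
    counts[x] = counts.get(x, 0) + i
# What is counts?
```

Initial: counts = {}, items = ['z', 'x', 'z', 'x', 'x', 'y', 'x', 'y', 'z', 'z']
i=0, x='z': counts = {'z': 0}
i=1, x='x': counts = {'z': 0, 'x': 1}
i=2, x='z': counts = {'z': 2, 'x': 1}
i=3, x='x': counts = {'z': 2, 'x': 4}
i=4, x='x': counts = {'z': 2, 'x': 8}
i=5, x='y': counts = {'z': 2, 'x': 8, 'y': 5}
i=6, x='x': counts = {'z': 2, 'x': 14, 'y': 5}
i=7, x='y': counts = {'z': 2, 'x': 14, 'y': 12}
i=8, x='z': counts = {'z': 10, 'x': 14, 'y': 12}
i=9, x='z': counts = {'z': 19, 'x': 14, 'y': 12}

{'z': 19, 'x': 14, 'y': 12}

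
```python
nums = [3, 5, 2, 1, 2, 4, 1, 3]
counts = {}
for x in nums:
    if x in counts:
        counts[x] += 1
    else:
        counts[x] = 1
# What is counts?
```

Initial: counts = {}, nums = [3, 5, 2, 1, 2, 4, 1, 3]
See 3: counts = {3: 1}
See 5: counts = {3: 1, 5: 1}
See 2: counts = {3: 1, 5: 1, 2: 1}
See 1: counts = {3: 1, 5: 1, 2: 1, 1: 1}
See 2: counts = {3: 1, 5: 1, 2: 2, 1: 1}
See 4: counts = {3: 1, 5: 1, 2: 2, 1: 1, 4: 1}
See 1: counts = {3: 1, 5: 1, 2: 2, 1: 2, 4: 1}
See 3: counts = {3: 2, 5: 1, 2: 2, 1: 2, 4: 1}

{3: 2, 5: 1, 2: 2, 1: 2, 4: 1}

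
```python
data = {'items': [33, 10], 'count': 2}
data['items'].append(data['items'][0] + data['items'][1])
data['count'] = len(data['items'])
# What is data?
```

After line 1: data = {'items': [33, 10], 'count': 2}
After line 2 (append 33 + 10 = 43): data = {'items': [33, 10, 43], 'count': 2}
After line 3 (count = len(items) = 3): data = {'items': [33, 10, 43], 'count': 3}

{'items': [33, 10, 43], 'count': 3}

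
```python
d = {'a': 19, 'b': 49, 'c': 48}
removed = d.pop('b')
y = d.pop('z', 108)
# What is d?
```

After line 1: d = {'a': 19, 'b': 49, 'c': 48}
After line 2 (pop 'b' returns 49): d = {'a': 19, 'c': 48}, removed = 49
After line 3 (pop 'z' missing, returns default 108): d = {'a': 19, 'c': 48}, y = 108

{'a': 19, 'c': 48}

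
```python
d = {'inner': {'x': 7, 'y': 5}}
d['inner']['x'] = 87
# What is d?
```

After line 1: d = {'inner': {'x': 7, 'y': 5}}
After line 2 (inner x overwritten): d = {'inner': {'x': 87, 'y': 5}}

{'inner': {'x': 87, 'y': 5}}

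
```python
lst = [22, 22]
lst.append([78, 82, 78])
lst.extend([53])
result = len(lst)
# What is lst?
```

After line 1: lst = [22, 22]
After line 2 (append adds [78, 82, 78] as single element): lst = [22, 22, [78, 82, 78]]
After line 3 (extend unpacks [53], adds 53): lst = [22, 22, [78, 82, 78], 53]
After line 4: result = len(lst) = 4

[22, 22, [78, 82, 78], 53]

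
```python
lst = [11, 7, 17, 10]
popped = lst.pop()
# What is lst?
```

[11, 7, 17]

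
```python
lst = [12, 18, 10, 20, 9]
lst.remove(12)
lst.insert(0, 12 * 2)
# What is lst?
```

After line 1: lst = [12, 18, 10, 20, 9]
After line 2 (remove first 12): lst = [18, 10, 20, 9]
After line 3 (insert 24 at index 0): lst = [24, 18, 10, 20, 9]

[24, 18, 10, 20, 9]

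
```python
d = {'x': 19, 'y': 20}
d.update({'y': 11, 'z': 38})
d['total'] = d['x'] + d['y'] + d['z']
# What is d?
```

After line 1: d = {'x': 19, 'y': 20}
After line 2 (y overwritten, z added): d = {'x': 19, 'y': 11, 'z': 38}
After line 3 (total = 19 + 11 + 38 = 68): d = {'x': 19, 'y': 11, 'z': 38, 'total': 68}

{'x': 19, 'y': 11, 'z': 38, 'total': 68}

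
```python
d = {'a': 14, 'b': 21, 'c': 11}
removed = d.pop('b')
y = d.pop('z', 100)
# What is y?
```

After line 1: d = {'a': 14, 'b': 21, 'c': 11}
After line 2 (pop 'b' returns 21): d = {'a': 14, 'c': 11}, removed = 21
After line 3 (pop 'z' missing, returns default 100): d = {'a': 14, 'c': 11}, y = 100

100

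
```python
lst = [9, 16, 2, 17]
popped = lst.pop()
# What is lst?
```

[9, 16, 2]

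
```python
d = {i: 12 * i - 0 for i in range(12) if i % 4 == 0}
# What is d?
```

{0: 0, 4: 48, 8: 96}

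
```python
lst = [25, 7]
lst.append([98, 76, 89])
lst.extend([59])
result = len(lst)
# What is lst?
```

After line 1: lst = [25, 7]
After line 2 (append adds [98, 76, 89] as single element): lst = [25, 7, [98, 76, 89]]
After line 3 (extend unpacks [59], adds 59): lst = [25, 7, [98, 76, 89], 59]
After line 4: result = len(lst) = 4

[25, 7, [98, 76, 89], 59]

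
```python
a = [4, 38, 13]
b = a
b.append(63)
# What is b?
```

After line 1: a = [4, 38, 13]
After line 2 (b = a is an alias, same object): a = [4, 38, 13], b = [4, 38, 13]
After line 3 (b.append mutates the shared list): a = [4, 38, 13, 63], b = [4, 38, 13, 63]

[4, 38, 13, 63]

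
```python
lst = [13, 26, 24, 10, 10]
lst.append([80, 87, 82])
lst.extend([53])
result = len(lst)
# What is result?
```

After line 1: lst = [13, 26, 24, 10, 10]
After line 2 (append adds [80, 87, 82] as single element): lst = [13, 26, 24, 10, 10, [80, 87, 82]]
After line 3 (extend unpacks [53], adds 53): lst = [13, 26, 24, 10, 10, [80, 87, 82], 53]
After line 4: result = len(lst) = 7

7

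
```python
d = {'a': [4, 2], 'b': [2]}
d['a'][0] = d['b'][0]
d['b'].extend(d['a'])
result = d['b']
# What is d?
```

After line 1: d = {'a': [4, 2], 'b': [2]}
After line 2 (a[0] = b[0] = 2): d = {'a': [2, 2], 'b': [2]}
After line 3 (b.extend(a) appends [2, 2]): d = {'a': [2, 2], 'b': [2, 2, 2]}
After line 4: result = d['b'] = [2, 2, 2]

{'a': [2, 2], 'b': [2, 2, 2]}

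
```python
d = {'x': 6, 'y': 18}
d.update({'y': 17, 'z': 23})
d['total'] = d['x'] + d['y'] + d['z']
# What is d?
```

After line 1: d = {'x': 6, 'y': 18}
After line 2 (y overwritten, z added): d = {'x': 6, 'y': 17, 'z': 23}
After line 3 (total = 6 + 17 + 23 = 46): d = {'x': 6, 'y': 17, 'z': 23, 'total': 46}

{'x': 6, 'y': 17, 'z': 23, 'total': 46}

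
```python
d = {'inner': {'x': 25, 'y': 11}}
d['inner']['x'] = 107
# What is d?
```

After line 1: d = {'inner': {'x': 25, 'y': 11}}
After line 2 (inner x overwritten): d = {'inner': {'x': 107, 'y': 11}}

{'inner': {'x': 107, 'y': 11}}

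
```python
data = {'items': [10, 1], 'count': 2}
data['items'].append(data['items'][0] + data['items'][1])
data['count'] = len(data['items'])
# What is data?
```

After line 1: data = {'items': [10, 1], 'count': 2}
After line 2 (append 10 + 1 = 11): data = {'items': [10, 1, 11], 'count': 2}
After line 3 (count = len(items) = 3): data = {'items': [10, 1, 11], 'count': 3}

{'items': [10, 1, 11], 'count': 3}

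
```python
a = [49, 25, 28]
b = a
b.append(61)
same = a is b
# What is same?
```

After line 1: a = [49, 25, 28]
After line 2 (b = a is an alias, same object): a = [49, 25, 28], b = [49, 25, 28]
After line 3 (b.append mutates the shared list): a = [49, 25, 28, 61], b = [49, 25, 28, 61]
After line 4 (same = a is b; same object -> True): same = True

True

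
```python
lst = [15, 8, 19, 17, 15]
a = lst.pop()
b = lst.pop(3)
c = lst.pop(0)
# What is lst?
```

After line 1: lst = [15, 8, 19, 17, 15]
After line 2 (pop() -> a = 15): lst = [15, 8, 19, 17]
After line 3 (pop(3) -> b = 17): lst = [15, 8, 19]
After line 4 (pop(0) -> c = 15): lst = [8, 19]

[8, 19]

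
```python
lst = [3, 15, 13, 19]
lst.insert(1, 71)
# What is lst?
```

[3, 71, 15, 13, 19]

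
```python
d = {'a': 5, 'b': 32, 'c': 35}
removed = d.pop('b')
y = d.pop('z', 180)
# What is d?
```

After line 1: d = {'a': 5, 'b': 32, 'c': 35}
After line 2 (pop 'b' returns 32): d = {'a': 5, 'c': 35}, removed = 32
After line 3 (pop 'z' missing, returns default 180): d = {'a': 5, 'c': 35}, y = 180

{'a': 5, 'c': 35}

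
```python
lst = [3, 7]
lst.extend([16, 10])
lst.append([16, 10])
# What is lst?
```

After line 1: lst = [3, 7]
After line 2 (extend unpacks [16, 10]): lst = [3, 7, 16, 10]
After line 3 (append adds [16, 10] as single element): lst = [3, 7, 16, 10, [16, 10]]

[3, 7, 16, 10, [16, 10]]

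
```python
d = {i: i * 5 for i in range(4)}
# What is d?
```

{0: 0, 1: 5, 2: 10, 3: 15}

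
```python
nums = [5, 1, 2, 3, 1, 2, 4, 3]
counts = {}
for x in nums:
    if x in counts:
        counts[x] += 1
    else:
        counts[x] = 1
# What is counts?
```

Initial: counts = {}, nums = [5, 1, 2, 3, 1, 2, 4, 3]
See 5: counts = {5: 1}
See 1: counts = {5: 1, 1: 1}
See 2: counts = {5: 1, 1: 1, 2: 1}
See 3: counts = {5: 1, 1: 1, 2: 1, 3: 1}
See 1: counts = {5: 1, 1: 2, 2: 1, 3: 1}
See 2: counts = {5: 1, 1: 2, 2: 2, 3: 1}
See 4: counts = {5: 1, 1: 2, 2: 2, 3: 1, 4: 1}
See 3: counts = {5: 1, 1: 2, 2: 2, 3: 2, 4: 1}

{5: 1, 1: 2, 2: 2, 3: 2, 4: 1}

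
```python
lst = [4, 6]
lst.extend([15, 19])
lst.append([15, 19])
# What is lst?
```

After line 1: lst = [4, 6]
After line 2 (extend unpacks [15, 19]): lst = [4, 6, 15, 19]
After line 3 (append adds [15, 19] as single element): lst = [4, 6, 15, 19, [15, 19]]

[4, 6, 15, 19, [15, 19]]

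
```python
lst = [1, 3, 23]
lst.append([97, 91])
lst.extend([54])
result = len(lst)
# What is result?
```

After line 1: lst = [1, 3, 23]
After line 2 (append adds [97, 91] as single element): lst = [1, 3, 23, [97, 91]]
After line 3 (extend unpacks [54], adds 54): lst = [1, 3, 23, [97, 91], 54]
After line 4: result = len(lst) = 5

5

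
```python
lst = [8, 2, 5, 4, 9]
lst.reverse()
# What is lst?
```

[9, 4, 5, 2, 8]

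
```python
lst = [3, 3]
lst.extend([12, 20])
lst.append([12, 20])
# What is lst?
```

After line 1: lst = [3, 3]
After line 2 (extend unpacks [12, 20]): lst = [3, 3, 12, 20]
After line 3 (append adds [12, 20] as single element): lst = [3, 3, 12, 20, [12, 20]]

[3, 3, 12, 20, [12, 20]]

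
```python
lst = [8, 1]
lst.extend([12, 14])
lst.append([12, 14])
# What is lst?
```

After line 1: lst = [8, 1]
After line 2 (extend unpacks [12, 14]): lst = [8, 1, 12, 14]
After line 3 (append adds [12, 14] as single element): lst = [8, 1, 12, 14, [12, 14]]

[8, 1, 12, 14, [12, 14]]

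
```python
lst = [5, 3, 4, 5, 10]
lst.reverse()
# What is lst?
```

[10, 5, 4, 3, 5]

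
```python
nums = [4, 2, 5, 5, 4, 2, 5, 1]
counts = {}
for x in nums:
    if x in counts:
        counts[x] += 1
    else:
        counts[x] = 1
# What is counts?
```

Initial: counts = {}, nums = [4, 2, 5, 5, 4, 2, 5, 1]
See 4: counts = {4: 1}
See 2: counts = {4: 1, 2: 1}
See 5: counts = {4: 1, 2: 1, 5: 1}
See 5: counts = {4: 1, 2: 1, 5: 2}
See 4: counts = {4: 2, 2: 1, 5: 2}
See 2: counts = {4: 2, 2: 2, 5: 2}
See 5: counts = {4: 2, 2: 2, 5: 3}
See 1: counts = {4: 2, 2: 2, 5: 3, 1: 1}

{4: 2, 2: 2, 5: 3, 1: 1}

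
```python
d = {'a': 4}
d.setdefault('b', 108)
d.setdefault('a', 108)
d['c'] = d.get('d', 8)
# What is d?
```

After line 1: d = {'a': 4}
After line 2 (setdefault adds 'b'=108): d = {'a': 4, 'b': 108}
After line 3 (setdefault 'a' no-op, already exists): d = {'a': 4, 'b': 108}
After line 4 (get('d', 8) returns default since 'd' not in d): d = {'a': 4, 'b': 108, 'c': 8}

{'a': 4, 'b': 108, 'c': 8}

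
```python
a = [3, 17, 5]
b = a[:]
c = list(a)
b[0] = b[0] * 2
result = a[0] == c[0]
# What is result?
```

After line 1: a = [3, 17, 5]
After line 2 (b = a[:], copy): a = [3, 17, 5], b = [3, 17, 5]
After line 3 (c = list(a) is a copy, new object): c = [3, 17, 5]
After line 4 (b[0] = 3 * 2 = 6; only b mutates (copy)): a = [3, 17, 5], b = [6, 17, 5], c = [3, 17, 5]
After line 5 (a[0] = 3, c[0] = 3; result = True)

True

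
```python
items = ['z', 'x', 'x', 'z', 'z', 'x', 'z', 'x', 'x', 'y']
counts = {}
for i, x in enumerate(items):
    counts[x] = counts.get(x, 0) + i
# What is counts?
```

Initial: counts = {}, items = ['z', 'x', 'x', 'z', 'z', 'x', 'z', 'x', 'x', 'y']
i=0, x='z': counts = {'z': 0}
i=1, x='x': counts = {'z': 0, 'x': 1}
i=2, x='x': counts = {'z': 0, 'x': 3}
i=3, x='z': counts = {'z': 3, 'x': 3}
i=4, x='z': counts = {'z': 7, 'x': 3}
i=5, x='x': counts = {'z': 7, 'x': 8}
i=6, x='z': counts = {'z': 13, 'x': 8}
i=7, x='x': counts = {'z': 13, 'x': 15}
i=8, x='x': counts = {'z': 13, 'x': 23}
i=9, x='y': counts = {'z': 13, 'x': 23, 'y': 9}

{'z': 13, 'x': 23, 'y': 9}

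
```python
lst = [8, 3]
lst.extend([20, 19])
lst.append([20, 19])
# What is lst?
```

After line 1: lst = [8, 3]
After line 2 (extend unpacks [20, 19]): lst = [8, 3, 20, 19]
After line 3 (append adds [20, 19] as single element): lst = [8, 3, 20, 19, [20, 19]]

[8, 3, 20, 19, [20, 19]]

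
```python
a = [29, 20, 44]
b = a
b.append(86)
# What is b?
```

After line 1: a = [29, 20, 44]
After line 2 (b = a is an alias, same object): a = [29, 20, 44], b = [29, 20, 44]
After line 3 (b.append mutates the shared list): a = [29, 20, 44, 86], b = [29, 20, 44, 86]

[29, 20, 44, 86]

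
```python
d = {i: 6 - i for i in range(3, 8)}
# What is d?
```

{3: 3, 4: 2, 5: 1, 6: 0, 7: -1}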